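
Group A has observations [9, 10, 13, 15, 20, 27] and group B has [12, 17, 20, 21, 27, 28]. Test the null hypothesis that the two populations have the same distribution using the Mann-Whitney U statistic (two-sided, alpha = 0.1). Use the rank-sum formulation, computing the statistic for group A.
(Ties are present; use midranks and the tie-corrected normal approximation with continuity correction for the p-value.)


Step 1: Combine and sort all 12 observations; assign midranks.
sorted (value, group): (9,X), (10,X), (12,Y), (13,X), (15,X), (17,Y), (20,X), (20,Y), (21,Y), (27,X), (27,Y), (28,Y)
ranks: 9->1, 10->2, 12->3, 13->4, 15->5, 17->6, 20->7.5, 20->7.5, 21->9, 27->10.5, 27->10.5, 28->12
Step 2: Rank sum for X: R1 = 1 + 2 + 4 + 5 + 7.5 + 10.5 = 30.
Step 3: U_X = R1 - n1(n1+1)/2 = 30 - 6*7/2 = 30 - 21 = 9.
       U_Y = n1*n2 - U_X = 36 - 9 = 27.
Step 4: Ties are present, so use the tie-corrected normal approximation (with continuity correction) for the p-value.
Step 5: p-value = 0.171979; compare to alpha = 0.1. fail to reject H0.

U_X = 9, p = 0.171979, fail to reject H0 at alpha = 0.1.


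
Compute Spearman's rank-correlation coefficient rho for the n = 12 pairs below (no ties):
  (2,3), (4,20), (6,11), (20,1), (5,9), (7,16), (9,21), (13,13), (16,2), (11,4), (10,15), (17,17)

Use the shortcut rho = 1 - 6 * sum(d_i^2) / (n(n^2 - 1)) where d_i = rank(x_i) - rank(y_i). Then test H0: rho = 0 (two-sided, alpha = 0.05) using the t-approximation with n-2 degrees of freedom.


Step 1: Rank x and y separately (midranks; no ties here).
rank(x): 2->1, 4->2, 6->4, 20->12, 5->3, 7->5, 9->6, 13->9, 16->10, 11->8, 10->7, 17->11
rank(y): 3->3, 20->11, 11->6, 1->1, 9->5, 16->9, 21->12, 13->7, 2->2, 4->4, 15->8, 17->10
Step 2: d_i = R_x(i) - R_y(i); compute d_i^2.
  (1-3)^2=4, (2-11)^2=81, (4-6)^2=4, (12-1)^2=121, (3-5)^2=4, (5-9)^2=16, (6-12)^2=36, (9-7)^2=4, (10-2)^2=64, (8-4)^2=16, (7-8)^2=1, (11-10)^2=1
sum(d^2) = 352.
Step 3: rho = 1 - 6*352 / (12*(12^2 - 1)) = 1 - 2112/1716 = -0.230769.
Step 4: Under H0, t = rho * sqrt((n-2)/(1-rho^2)) = -0.7500 ~ t(10).
Step 5: Two-sided p-value from the t-distribution with 10 df = 0.470532.
Step 6: alpha = 0.05. fail to reject H0.

rho = -0.2308, p = 0.470532, fail to reject H0 at alpha = 0.05.


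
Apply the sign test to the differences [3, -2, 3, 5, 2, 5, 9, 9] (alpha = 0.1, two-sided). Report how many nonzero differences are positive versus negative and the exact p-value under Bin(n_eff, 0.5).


Step 1: Discard zero differences. Original n = 8; n_eff = number of nonzero differences = 8.
Nonzero differences (with sign): +3, -2, +3, +5, +2, +5, +9, +9
Step 2: Count signs: positive = 7, negative = 1.
Step 3: Under H0: P(positive) = 0.5, so the number of positives S ~ Bin(8, 0.5).
Step 4: Two-sided exact p-value = sum of Bin(8,0.5) probabilities at or below the observed probability = 0.070312.
Step 5: alpha = 0.1. reject H0.

n_eff = 8, pos = 7, neg = 1, p = 0.070312, reject H0.


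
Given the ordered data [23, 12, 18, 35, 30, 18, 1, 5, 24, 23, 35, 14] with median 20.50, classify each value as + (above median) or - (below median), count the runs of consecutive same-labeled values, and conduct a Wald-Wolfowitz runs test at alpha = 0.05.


Step 1: Compute median = 20.50; label A = above, B = below.
Labels in order: ABBAABBBAAAB  (n_A = 6, n_B = 6)
Step 2: Count runs R = 6.
Step 3: Under H0 (random ordering), E[R] = 2*n_A*n_B/(n_A+n_B) + 1 = 2*6*6/12 + 1 = 7.0000.
        Var[R] = 2*n_A*n_B*(2*n_A*n_B - n_A - n_B) / ((n_A+n_B)^2 * (n_A+n_B-1)) = 4320/1584 = 2.7273.
        SD[R] = 1.6514.
Step 4: Continuity-corrected z = (R + 0.5 - E[R]) / SD[R] = (6 + 0.5 - 7.0000) / 1.6514 = -0.3028.
Step 5: Two-sided p-value via normal approximation = 2*(1 - Phi(|z|)) = 0.762069.
Step 6: alpha = 0.05. fail to reject H0.

R = 6, z = -0.3028, p = 0.762069, fail to reject H0.


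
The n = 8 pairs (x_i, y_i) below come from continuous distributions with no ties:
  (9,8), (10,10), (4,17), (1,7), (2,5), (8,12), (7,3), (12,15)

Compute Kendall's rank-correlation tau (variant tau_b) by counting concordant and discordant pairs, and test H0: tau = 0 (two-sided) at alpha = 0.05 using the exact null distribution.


Step 1: Enumerate the 28 unordered pairs (i,j) with i<j and classify each by sign(x_j-x_i) * sign(y_j-y_i).
  (1,2):dx=+1,dy=+2->C; (1,3):dx=-5,dy=+9->D; (1,4):dx=-8,dy=-1->C; (1,5):dx=-7,dy=-3->C
  (1,6):dx=-1,dy=+4->D; (1,7):dx=-2,dy=-5->C; (1,8):dx=+3,dy=+7->C; (2,3):dx=-6,dy=+7->D
  (2,4):dx=-9,dy=-3->C; (2,5):dx=-8,dy=-5->C; (2,6):dx=-2,dy=+2->D; (2,7):dx=-3,dy=-7->C
  (2,8):dx=+2,dy=+5->C; (3,4):dx=-3,dy=-10->C; (3,5):dx=-2,dy=-12->C; (3,6):dx=+4,dy=-5->D
  (3,7):dx=+3,dy=-14->D; (3,8):dx=+8,dy=-2->D; (4,5):dx=+1,dy=-2->D; (4,6):dx=+7,dy=+5->C
  (4,7):dx=+6,dy=-4->D; (4,8):dx=+11,dy=+8->C; (5,6):dx=+6,dy=+7->C; (5,7):dx=+5,dy=-2->D
  (5,8):dx=+10,dy=+10->C; (6,7):dx=-1,dy=-9->C; (6,8):dx=+4,dy=+3->C; (7,8):dx=+5,dy=+12->C
Step 2: C = 18, D = 10, total pairs = 28.
Step 3: tau = (C - D)/(n(n-1)/2) = (18 - 10)/28 = 0.285714.
Step 4: Exact two-sided p-value (enumerate n! = 40320 permutations of y under H0): p = 0.398760.
Step 5: alpha = 0.05. fail to reject H0.

tau_b = 0.2857 (C=18, D=10), p = 0.398760, fail to reject H0.


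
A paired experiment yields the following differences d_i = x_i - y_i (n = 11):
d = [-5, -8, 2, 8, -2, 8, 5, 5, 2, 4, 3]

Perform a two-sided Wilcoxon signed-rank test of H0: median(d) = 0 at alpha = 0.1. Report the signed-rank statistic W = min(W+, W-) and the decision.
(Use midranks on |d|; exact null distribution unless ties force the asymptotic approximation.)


Step 1: Drop any zero differences (none here) and take |d_i|.
|d| = [5, 8, 2, 8, 2, 8, 5, 5, 2, 4, 3]
Step 2: Midrank |d_i| (ties get averaged ranks).
ranks: |5|->7, |8|->10, |2|->2, |8|->10, |2|->2, |8|->10, |5|->7, |5|->7, |2|->2, |4|->5, |3|->4
Step 3: Attach original signs; sum ranks with positive sign and with negative sign.
W+ = 2 + 10 + 10 + 7 + 7 + 2 + 5 + 4 = 47
W- = 7 + 10 + 2 = 19
(Check: W+ + W- = 66 should equal n(n+1)/2 = 66.)
Step 4: Test statistic W = min(W+, W-) = 19.
Step 5: Ties in |d|, so use the tie-corrected normal approximation.
        E[W] = n(n+1)/4 = 11*12/4 = 33.
        Tie groups: |d|=2 (t=3), |d|=5 (t=3), |d|=8 (t=3); sum(t^3 - t) = 72.
        Var[W] = n(n+1)(2n+1)/24 - sum(t^3-t)/48 = 3036/24 - 72/48 = 125.
        z = (W - E[W]) / sqrt(Var[W]) = (19 - 33) / 11.1803 = -1.2522.
        Two-sided p = 2*Phi(z) = 0.210498.
Step 6: alpha = 0.1. fail to reject H0.

W+ = 47, W- = 19, W = min = 19, p = 0.210498, fail to reject H0.


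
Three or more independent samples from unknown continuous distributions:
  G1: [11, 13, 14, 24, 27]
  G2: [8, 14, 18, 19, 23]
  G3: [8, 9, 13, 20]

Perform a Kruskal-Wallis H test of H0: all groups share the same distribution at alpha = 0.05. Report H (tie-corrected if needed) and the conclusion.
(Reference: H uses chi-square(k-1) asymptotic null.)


Step 1: Combine all N = 14 observations and assign midranks.
sorted (value, group, rank): (8,G2,1.5), (8,G3,1.5), (9,G3,3), (11,G1,4), (13,G1,5.5), (13,G3,5.5), (14,G1,7.5), (14,G2,7.5), (18,G2,9), (19,G2,10), (20,G3,11), (23,G2,12), (24,G1,13), (27,G1,14)
Step 2: Sum ranks within each group.
R_1 = 44 (n_1 = 5)
R_2 = 40 (n_2 = 5)
R_3 = 21 (n_3 = 4)
Step 3: H = 12/(N(N+1)) * sum(R_i^2/n_i) - 3(N+1)
     = 12/(14*15) * (44^2/5 + 40^2/5 + 21^2/4) - 3*15
     = 0.057143 * 817.45 - 45
     = 1.711429.
Step 4: Ties present; correction factor C = 1 - 18/(14^3 - 14) = 0.993407. Corrected H = 1.711429 / 0.993407 = 1.722788.
Step 5: Under H0, H ~ chi^2(2); p-value = 0.422573.
Step 6: alpha = 0.05. fail to reject H0.

H = 1.7228, df = 2, p = 0.422573, fail to reject H0.


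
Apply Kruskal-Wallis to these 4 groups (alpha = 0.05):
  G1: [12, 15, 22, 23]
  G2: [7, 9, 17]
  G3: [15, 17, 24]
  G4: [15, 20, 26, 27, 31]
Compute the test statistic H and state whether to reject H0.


Step 1: Combine all N = 15 observations and assign midranks.
sorted (value, group, rank): (7,G2,1), (9,G2,2), (12,G1,3), (15,G1,5), (15,G3,5), (15,G4,5), (17,G2,7.5), (17,G3,7.5), (20,G4,9), (22,G1,10), (23,G1,11), (24,G3,12), (26,G4,13), (27,G4,14), (31,G4,15)
Step 2: Sum ranks within each group.
R_1 = 29 (n_1 = 4)
R_2 = 10.5 (n_2 = 3)
R_3 = 24.5 (n_3 = 3)
R_4 = 56 (n_4 = 5)
Step 3: H = 12/(N(N+1)) * sum(R_i^2/n_i) - 3(N+1)
     = 12/(15*16) * (29^2/4 + 10.5^2/3 + 24.5^2/3 + 56^2/5) - 3*16
     = 0.050000 * 1074.28 - 48
     = 5.714167.
Step 4: Ties present; correction factor C = 1 - 30/(15^3 - 15) = 0.991071. Corrected H = 5.714167 / 0.991071 = 5.765646.
Step 5: Under H0, H ~ chi^2(3); p-value = 0.123586.
Step 6: alpha = 0.05. fail to reject H0.

H = 5.7656, df = 3, p = 0.123586, fail to reject H0.


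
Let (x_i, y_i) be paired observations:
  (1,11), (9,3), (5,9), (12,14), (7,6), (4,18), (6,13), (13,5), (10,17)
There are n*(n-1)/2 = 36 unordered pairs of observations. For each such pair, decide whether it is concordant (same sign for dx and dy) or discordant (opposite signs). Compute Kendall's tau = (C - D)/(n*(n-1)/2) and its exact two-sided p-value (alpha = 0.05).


Step 1: Enumerate the 36 unordered pairs (i,j) with i<j and classify each by sign(x_j-x_i) * sign(y_j-y_i).
  (1,2):dx=+8,dy=-8->D; (1,3):dx=+4,dy=-2->D; (1,4):dx=+11,dy=+3->C; (1,5):dx=+6,dy=-5->D
  (1,6):dx=+3,dy=+7->C; (1,7):dx=+5,dy=+2->C; (1,8):dx=+12,dy=-6->D; (1,9):dx=+9,dy=+6->C
  (2,3):dx=-4,dy=+6->D; (2,4):dx=+3,dy=+11->C; (2,5):dx=-2,dy=+3->D; (2,6):dx=-5,dy=+15->D
  (2,7):dx=-3,dy=+10->D; (2,8):dx=+4,dy=+2->C; (2,9):dx=+1,dy=+14->C; (3,4):dx=+7,dy=+5->C
  (3,5):dx=+2,dy=-3->D; (3,6):dx=-1,dy=+9->D; (3,7):dx=+1,dy=+4->C; (3,8):dx=+8,dy=-4->D
  (3,9):dx=+5,dy=+8->C; (4,5):dx=-5,dy=-8->C; (4,6):dx=-8,dy=+4->D; (4,7):dx=-6,dy=-1->C
  (4,8):dx=+1,dy=-9->D; (4,9):dx=-2,dy=+3->D; (5,6):dx=-3,dy=+12->D; (5,7):dx=-1,dy=+7->D
  (5,8):dx=+6,dy=-1->D; (5,9):dx=+3,dy=+11->C; (6,7):dx=+2,dy=-5->D; (6,8):dx=+9,dy=-13->D
  (6,9):dx=+6,dy=-1->D; (7,8):dx=+7,dy=-8->D; (7,9):dx=+4,dy=+4->C; (8,9):dx=-3,dy=+12->D
Step 2: C = 14, D = 22, total pairs = 36.
Step 3: tau = (C - D)/(n(n-1)/2) = (14 - 22)/36 = -0.222222.
Step 4: Exact two-sided p-value (enumerate n! = 362880 permutations of y under H0): p = 0.476709.
Step 5: alpha = 0.05. fail to reject H0.

tau_b = -0.2222 (C=14, D=22), p = 0.476709, fail to reject H0.


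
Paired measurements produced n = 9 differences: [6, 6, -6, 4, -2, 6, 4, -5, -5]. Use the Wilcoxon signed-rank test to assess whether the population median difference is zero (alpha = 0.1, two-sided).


Step 1: Drop any zero differences (none here) and take |d_i|.
|d| = [6, 6, 6, 4, 2, 6, 4, 5, 5]
Step 2: Midrank |d_i| (ties get averaged ranks).
ranks: |6|->7.5, |6|->7.5, |6|->7.5, |4|->2.5, |2|->1, |6|->7.5, |4|->2.5, |5|->4.5, |5|->4.5
Step 3: Attach original signs; sum ranks with positive sign and with negative sign.
W+ = 7.5 + 7.5 + 2.5 + 7.5 + 2.5 = 27.5
W- = 7.5 + 1 + 4.5 + 4.5 = 17.5
(Check: W+ + W- = 45 should equal n(n+1)/2 = 45.)
Step 4: Test statistic W = min(W+, W-) = 17.5.
Step 5: Ties in |d|, so use the tie-corrected normal approximation.
        E[W] = n(n+1)/4 = 9*10/4 = 22.5.
        Tie groups: |d|=4 (t=2), |d|=5 (t=2), |d|=6 (t=4); sum(t^3 - t) = 72.
        Var[W] = n(n+1)(2n+1)/24 - sum(t^3-t)/48 = 1710/24 - 72/48 = 69.75.
        z = (W - E[W]) / sqrt(Var[W]) = (17.5 - 22.5) / 8.3516 = -0.5987.
        Two-sided p = 2*Phi(z) = 0.549383.
Step 6: alpha = 0.1. fail to reject H0.

W+ = 27.5, W- = 17.5, W = min = 17.5, p = 0.549383, fail to reject H0.


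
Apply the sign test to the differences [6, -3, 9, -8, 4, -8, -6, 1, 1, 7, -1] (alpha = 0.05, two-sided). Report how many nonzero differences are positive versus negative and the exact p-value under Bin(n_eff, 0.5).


Step 1: Discard zero differences. Original n = 11; n_eff = number of nonzero differences = 11.
Nonzero differences (with sign): +6, -3, +9, -8, +4, -8, -6, +1, +1, +7, -1
Step 2: Count signs: positive = 6, negative = 5.
Step 3: Under H0: P(positive) = 0.5, so the number of positives S ~ Bin(11, 0.5).
Step 4: Two-sided exact p-value = sum of Bin(11,0.5) probabilities at or below the observed probability = 1.000000.
Step 5: alpha = 0.05. fail to reject H0.

n_eff = 11, pos = 6, neg = 5, p = 1.000000, fail to reject H0.


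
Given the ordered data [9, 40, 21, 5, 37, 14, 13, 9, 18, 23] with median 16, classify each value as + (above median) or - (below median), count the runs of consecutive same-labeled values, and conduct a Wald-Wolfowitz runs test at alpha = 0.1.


Step 1: Compute median = 16; label A = above, B = below.
Labels in order: BAABABBBAA  (n_A = 5, n_B = 5)
Step 2: Count runs R = 6.
Step 3: Under H0 (random ordering), E[R] = 2*n_A*n_B/(n_A+n_B) + 1 = 2*5*5/10 + 1 = 6.0000.
        Var[R] = 2*n_A*n_B*(2*n_A*n_B - n_A - n_B) / ((n_A+n_B)^2 * (n_A+n_B-1)) = 2000/900 = 2.2222.
        SD[R] = 1.4907.
Step 4: R = E[R], so z = 0 with no continuity correction.
Step 5: Two-sided p-value via normal approximation = 2*(1 - Phi(|z|)) = 1.000000.
Step 6: alpha = 0.1. fail to reject H0.

R = 6, z = 0.0000, p = 1.000000, fail to reject H0.


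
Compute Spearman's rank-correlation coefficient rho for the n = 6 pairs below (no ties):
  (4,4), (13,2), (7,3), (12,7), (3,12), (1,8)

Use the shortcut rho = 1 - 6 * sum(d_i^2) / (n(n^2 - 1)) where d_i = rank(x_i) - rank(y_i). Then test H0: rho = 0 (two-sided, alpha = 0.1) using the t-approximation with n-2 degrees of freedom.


Step 1: Rank x and y separately (midranks; no ties here).
rank(x): 4->3, 13->6, 7->4, 12->5, 3->2, 1->1
rank(y): 4->3, 2->1, 3->2, 7->4, 12->6, 8->5
Step 2: d_i = R_x(i) - R_y(i); compute d_i^2.
  (3-3)^2=0, (6-1)^2=25, (4-2)^2=4, (5-4)^2=1, (2-6)^2=16, (1-5)^2=16
sum(d^2) = 62.
Step 3: rho = 1 - 6*62 / (6*(6^2 - 1)) = 1 - 372/210 = -0.771429.
Step 4: Under H0, t = rho * sqrt((n-2)/(1-rho^2)) = -2.4247 ~ t(4).
Step 5: Two-sided p-value from the t-distribution with 4 df = 0.072397.
Step 6: alpha = 0.1. reject H0.

rho = -0.7714, p = 0.072397, reject H0 at alpha = 0.1.


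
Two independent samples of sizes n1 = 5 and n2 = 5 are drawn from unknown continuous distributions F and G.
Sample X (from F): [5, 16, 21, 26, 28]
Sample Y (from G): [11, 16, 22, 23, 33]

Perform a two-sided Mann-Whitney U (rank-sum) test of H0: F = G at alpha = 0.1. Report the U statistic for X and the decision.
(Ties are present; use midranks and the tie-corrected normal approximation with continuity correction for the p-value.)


Step 1: Combine and sort all 10 observations; assign midranks.
sorted (value, group): (5,X), (11,Y), (16,X), (16,Y), (21,X), (22,Y), (23,Y), (26,X), (28,X), (33,Y)
ranks: 5->1, 11->2, 16->3.5, 16->3.5, 21->5, 22->6, 23->7, 26->8, 28->9, 33->10
Step 2: Rank sum for X: R1 = 1 + 3.5 + 5 + 8 + 9 = 26.5.
Step 3: U_X = R1 - n1(n1+1)/2 = 26.5 - 5*6/2 = 26.5 - 15 = 11.5.
       U_Y = n1*n2 - U_X = 25 - 11.5 = 13.5.
Step 4: Ties are present, so use the tie-corrected normal approximation (with continuity correction) for the p-value.
Step 5: p-value = 0.916563; compare to alpha = 0.1. fail to reject H0.

U_X = 11.5, p = 0.916563, fail to reject H0 at alpha = 0.1.


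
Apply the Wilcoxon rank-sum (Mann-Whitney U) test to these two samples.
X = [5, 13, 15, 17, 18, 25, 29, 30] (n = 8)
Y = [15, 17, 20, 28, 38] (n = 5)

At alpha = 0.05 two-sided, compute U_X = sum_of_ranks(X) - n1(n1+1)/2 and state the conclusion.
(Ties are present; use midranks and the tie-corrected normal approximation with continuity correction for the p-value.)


Step 1: Combine and sort all 13 observations; assign midranks.
sorted (value, group): (5,X), (13,X), (15,X), (15,Y), (17,X), (17,Y), (18,X), (20,Y), (25,X), (28,Y), (29,X), (30,X), (38,Y)
ranks: 5->1, 13->2, 15->3.5, 15->3.5, 17->5.5, 17->5.5, 18->7, 20->8, 25->9, 28->10, 29->11, 30->12, 38->13
Step 2: Rank sum for X: R1 = 1 + 2 + 3.5 + 5.5 + 7 + 9 + 11 + 12 = 51.
Step 3: U_X = R1 - n1(n1+1)/2 = 51 - 8*9/2 = 51 - 36 = 15.
       U_Y = n1*n2 - U_X = 40 - 15 = 25.
Step 4: Ties are present, so use the tie-corrected normal approximation (with continuity correction) for the p-value.
Step 5: p-value = 0.508901; compare to alpha = 0.05. fail to reject H0.

U_X = 15, p = 0.508901, fail to reject H0 at alpha = 0.05.


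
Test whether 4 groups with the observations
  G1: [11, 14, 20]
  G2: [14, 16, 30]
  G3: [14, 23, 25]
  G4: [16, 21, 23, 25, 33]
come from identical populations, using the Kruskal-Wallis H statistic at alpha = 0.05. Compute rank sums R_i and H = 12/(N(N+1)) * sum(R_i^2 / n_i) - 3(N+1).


Step 1: Combine all N = 14 observations and assign midranks.
sorted (value, group, rank): (11,G1,1), (14,G1,3), (14,G2,3), (14,G3,3), (16,G2,5.5), (16,G4,5.5), (20,G1,7), (21,G4,8), (23,G3,9.5), (23,G4,9.5), (25,G3,11.5), (25,G4,11.5), (30,G2,13), (33,G4,14)
Step 2: Sum ranks within each group.
R_1 = 11 (n_1 = 3)
R_2 = 21.5 (n_2 = 3)
R_3 = 24 (n_3 = 3)
R_4 = 48.5 (n_4 = 5)
Step 3: H = 12/(N(N+1)) * sum(R_i^2/n_i) - 3(N+1)
     = 12/(14*15) * (11^2/3 + 21.5^2/3 + 24^2/3 + 48.5^2/5) - 3*15
     = 0.057143 * 856.867 - 45
     = 3.963810.
Step 4: Ties present; correction factor C = 1 - 42/(14^3 - 14) = 0.984615. Corrected H = 3.963810 / 0.984615 = 4.025744.
Step 5: Under H0, H ~ chi^2(3); p-value = 0.258698.
Step 6: alpha = 0.05. fail to reject H0.

H = 4.0257, df = 3, p = 0.258698, fail to reject H0.


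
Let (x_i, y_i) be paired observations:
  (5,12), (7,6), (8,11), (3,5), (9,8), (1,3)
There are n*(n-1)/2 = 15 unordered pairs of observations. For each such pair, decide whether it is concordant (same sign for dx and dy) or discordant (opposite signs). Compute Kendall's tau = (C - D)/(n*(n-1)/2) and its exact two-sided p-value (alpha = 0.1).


Step 1: Enumerate the 15 unordered pairs (i,j) with i<j and classify each by sign(x_j-x_i) * sign(y_j-y_i).
  (1,2):dx=+2,dy=-6->D; (1,3):dx=+3,dy=-1->D; (1,4):dx=-2,dy=-7->C; (1,5):dx=+4,dy=-4->D
  (1,6):dx=-4,dy=-9->C; (2,3):dx=+1,dy=+5->C; (2,4):dx=-4,dy=-1->C; (2,5):dx=+2,dy=+2->C
  (2,6):dx=-6,dy=-3->C; (3,4):dx=-5,dy=-6->C; (3,5):dx=+1,dy=-3->D; (3,6):dx=-7,dy=-8->C
  (4,5):dx=+6,dy=+3->C; (4,6):dx=-2,dy=-2->C; (5,6):dx=-8,dy=-5->C
Step 2: C = 11, D = 4, total pairs = 15.
Step 3: tau = (C - D)/(n(n-1)/2) = (11 - 4)/15 = 0.466667.
Step 4: Exact two-sided p-value (enumerate n! = 720 permutations of y under H0): p = 0.272222.
Step 5: alpha = 0.1. fail to reject H0.

tau_b = 0.4667 (C=11, D=4), p = 0.272222, fail to reject H0.


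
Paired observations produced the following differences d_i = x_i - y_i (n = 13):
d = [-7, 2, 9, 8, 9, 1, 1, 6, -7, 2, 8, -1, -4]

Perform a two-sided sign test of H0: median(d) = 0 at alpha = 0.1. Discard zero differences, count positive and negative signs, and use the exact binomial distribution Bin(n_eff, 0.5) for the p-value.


Step 1: Discard zero differences. Original n = 13; n_eff = number of nonzero differences = 13.
Nonzero differences (with sign): -7, +2, +9, +8, +9, +1, +1, +6, -7, +2, +8, -1, -4
Step 2: Count signs: positive = 9, negative = 4.
Step 3: Under H0: P(positive) = 0.5, so the number of positives S ~ Bin(13, 0.5).
Step 4: Two-sided exact p-value = sum of Bin(13,0.5) probabilities at or below the observed probability = 0.266846.
Step 5: alpha = 0.1. fail to reject H0.

n_eff = 13, pos = 9, neg = 4, p = 0.266846, fail to reject H0.


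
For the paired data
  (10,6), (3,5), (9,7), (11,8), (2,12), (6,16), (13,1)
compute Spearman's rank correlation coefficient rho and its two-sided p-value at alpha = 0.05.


Step 1: Rank x and y separately (midranks; no ties here).
rank(x): 10->5, 3->2, 9->4, 11->6, 2->1, 6->3, 13->7
rank(y): 6->3, 5->2, 7->4, 8->5, 12->6, 16->7, 1->1
Step 2: d_i = R_x(i) - R_y(i); compute d_i^2.
  (5-3)^2=4, (2-2)^2=0, (4-4)^2=0, (6-5)^2=1, (1-6)^2=25, (3-7)^2=16, (7-1)^2=36
sum(d^2) = 82.
Step 3: rho = 1 - 6*82 / (7*(7^2 - 1)) = 1 - 492/336 = -0.464286.
Step 4: Under H0, t = rho * sqrt((n-2)/(1-rho^2)) = -1.1722 ~ t(5).
Step 5: Two-sided p-value from the t-distribution with 5 df = 0.293934.
Step 6: alpha = 0.05. fail to reject H0.

rho = -0.4643, p = 0.293934, fail to reject H0 at alpha = 0.05.


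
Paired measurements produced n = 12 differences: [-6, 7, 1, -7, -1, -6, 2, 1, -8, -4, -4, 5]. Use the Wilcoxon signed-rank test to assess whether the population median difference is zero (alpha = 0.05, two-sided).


Step 1: Drop any zero differences (none here) and take |d_i|.
|d| = [6, 7, 1, 7, 1, 6, 2, 1, 8, 4, 4, 5]
Step 2: Midrank |d_i| (ties get averaged ranks).
ranks: |6|->8.5, |7|->10.5, |1|->2, |7|->10.5, |1|->2, |6|->8.5, |2|->4, |1|->2, |8|->12, |4|->5.5, |4|->5.5, |5|->7
Step 3: Attach original signs; sum ranks with positive sign and with negative sign.
W+ = 10.5 + 2 + 4 + 2 + 7 = 25.5
W- = 8.5 + 10.5 + 2 + 8.5 + 12 + 5.5 + 5.5 = 52.5
(Check: W+ + W- = 78 should equal n(n+1)/2 = 78.)
Step 4: Test statistic W = min(W+, W-) = 25.5.
Step 5: Ties in |d|, so use the tie-corrected normal approximation.
        E[W] = n(n+1)/4 = 12*13/4 = 39.
        Tie groups: |d|=1 (t=3), |d|=4 (t=2), |d|=6 (t=2), |d|=7 (t=2); sum(t^3 - t) = 42.
        Var[W] = n(n+1)(2n+1)/24 - sum(t^3-t)/48 = 3900/24 - 42/48 = 161.625.
        z = (W - E[W]) / sqrt(Var[W]) = (25.5 - 39) / 12.7132 = -1.0619.
        Two-sided p = 2*Phi(z) = 0.288286.
Step 6: alpha = 0.05. fail to reject H0.

W+ = 25.5, W- = 52.5, W = min = 25.5, p = 0.288286, fail to reject H0.


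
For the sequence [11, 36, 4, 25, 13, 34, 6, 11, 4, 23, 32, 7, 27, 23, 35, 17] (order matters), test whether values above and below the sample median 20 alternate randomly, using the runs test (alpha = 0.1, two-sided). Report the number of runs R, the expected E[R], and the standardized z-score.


Step 1: Compute median = 20; label A = above, B = below.
Labels in order: BABABABBBAABAAAB  (n_A = 8, n_B = 8)
Step 2: Count runs R = 11.
Step 3: Under H0 (random ordering), E[R] = 2*n_A*n_B/(n_A+n_B) + 1 = 2*8*8/16 + 1 = 9.0000.
        Var[R] = 2*n_A*n_B*(2*n_A*n_B - n_A - n_B) / ((n_A+n_B)^2 * (n_A+n_B-1)) = 14336/3840 = 3.7333.
        SD[R] = 1.9322.
Step 4: Continuity-corrected z = (R - 0.5 - E[R]) / SD[R] = (11 - 0.5 - 9.0000) / 1.9322 = 0.7763.
Step 5: Two-sided p-value via normal approximation = 2*(1 - Phi(|z|)) = 0.437558.
Step 6: alpha = 0.1. fail to reject H0.

R = 11, z = 0.7763, p = 0.437558, fail to reject H0.


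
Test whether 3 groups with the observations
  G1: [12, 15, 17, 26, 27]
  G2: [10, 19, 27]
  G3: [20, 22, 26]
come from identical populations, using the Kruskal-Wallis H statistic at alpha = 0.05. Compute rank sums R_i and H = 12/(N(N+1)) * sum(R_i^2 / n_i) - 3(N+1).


Step 1: Combine all N = 11 observations and assign midranks.
sorted (value, group, rank): (10,G2,1), (12,G1,2), (15,G1,3), (17,G1,4), (19,G2,5), (20,G3,6), (22,G3,7), (26,G1,8.5), (26,G3,8.5), (27,G1,10.5), (27,G2,10.5)
Step 2: Sum ranks within each group.
R_1 = 28 (n_1 = 5)
R_2 = 16.5 (n_2 = 3)
R_3 = 21.5 (n_3 = 3)
Step 3: H = 12/(N(N+1)) * sum(R_i^2/n_i) - 3(N+1)
     = 12/(11*12) * (28^2/5 + 16.5^2/3 + 21.5^2/3) - 3*12
     = 0.090909 * 401.633 - 36
     = 0.512121.
Step 4: Ties present; correction factor C = 1 - 12/(11^3 - 11) = 0.990909. Corrected H = 0.512121 / 0.990909 = 0.516820.
Step 5: Under H0, H ~ chi^2(2); p-value = 0.772279.
Step 6: alpha = 0.05. fail to reject H0.

H = 0.5168, df = 2, p = 0.772279, fail to reject H0.


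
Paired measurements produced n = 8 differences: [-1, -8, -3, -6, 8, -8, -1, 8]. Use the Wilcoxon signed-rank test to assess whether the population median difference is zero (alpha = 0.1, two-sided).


Step 1: Drop any zero differences (none here) and take |d_i|.
|d| = [1, 8, 3, 6, 8, 8, 1, 8]
Step 2: Midrank |d_i| (ties get averaged ranks).
ranks: |1|->1.5, |8|->6.5, |3|->3, |6|->4, |8|->6.5, |8|->6.5, |1|->1.5, |8|->6.5
Step 3: Attach original signs; sum ranks with positive sign and with negative sign.
W+ = 6.5 + 6.5 = 13
W- = 1.5 + 6.5 + 3 + 4 + 6.5 + 1.5 = 23
(Check: W+ + W- = 36 should equal n(n+1)/2 = 36.)
Step 4: Test statistic W = min(W+, W-) = 13.
Step 5: Ties in |d|, so use the tie-corrected normal approximation.
        E[W] = n(n+1)/4 = 8*9/4 = 18.
        Tie groups: |d|=1 (t=2), |d|=8 (t=4); sum(t^3 - t) = 66.
        Var[W] = n(n+1)(2n+1)/24 - sum(t^3-t)/48 = 1224/24 - 66/48 = 49.625.
        z = (W - E[W]) / sqrt(Var[W]) = (13 - 18) / 7.0445 = -0.7098.
        Two-sided p = 2*Phi(z) = 0.477845.
Step 6: alpha = 0.1. fail to reject H0.

W+ = 13, W- = 23, W = min = 13, p = 0.477845, fail to reject H0.


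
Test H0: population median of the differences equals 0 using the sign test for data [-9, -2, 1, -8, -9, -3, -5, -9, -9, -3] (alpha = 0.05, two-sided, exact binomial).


Step 1: Discard zero differences. Original n = 10; n_eff = number of nonzero differences = 10.
Nonzero differences (with sign): -9, -2, +1, -8, -9, -3, -5, -9, -9, -3
Step 2: Count signs: positive = 1, negative = 9.
Step 3: Under H0: P(positive) = 0.5, so the number of positives S ~ Bin(10, 0.5).
Step 4: Two-sided exact p-value = sum of Bin(10,0.5) probabilities at or below the observed probability = 0.021484.
Step 5: alpha = 0.05. reject H0.

n_eff = 10, pos = 1, neg = 9, p = 0.021484, reject H0.


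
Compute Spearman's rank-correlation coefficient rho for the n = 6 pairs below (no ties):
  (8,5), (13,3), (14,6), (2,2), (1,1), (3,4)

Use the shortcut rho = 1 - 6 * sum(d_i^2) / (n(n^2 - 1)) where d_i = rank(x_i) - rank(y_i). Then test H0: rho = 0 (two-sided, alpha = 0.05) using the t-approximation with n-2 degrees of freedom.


Step 1: Rank x and y separately (midranks; no ties here).
rank(x): 8->4, 13->5, 14->6, 2->2, 1->1, 3->3
rank(y): 5->5, 3->3, 6->6, 2->2, 1->1, 4->4
Step 2: d_i = R_x(i) - R_y(i); compute d_i^2.
  (4-5)^2=1, (5-3)^2=4, (6-6)^2=0, (2-2)^2=0, (1-1)^2=0, (3-4)^2=1
sum(d^2) = 6.
Step 3: rho = 1 - 6*6 / (6*(6^2 - 1)) = 1 - 36/210 = 0.828571.
Step 4: Under H0, t = rho * sqrt((n-2)/(1-rho^2)) = 2.9598 ~ t(4).
Step 5: Two-sided p-value from the t-distribution with 4 df = 0.041563.
Step 6: alpha = 0.05. reject H0.

rho = 0.8286, p = 0.041563, reject H0 at alpha = 0.05.


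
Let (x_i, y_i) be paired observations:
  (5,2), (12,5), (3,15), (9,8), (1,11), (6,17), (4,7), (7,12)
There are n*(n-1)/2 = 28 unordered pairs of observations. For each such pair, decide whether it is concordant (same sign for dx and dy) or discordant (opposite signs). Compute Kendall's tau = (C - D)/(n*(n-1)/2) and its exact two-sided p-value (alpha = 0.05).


Step 1: Enumerate the 28 unordered pairs (i,j) with i<j and classify each by sign(x_j-x_i) * sign(y_j-y_i).
  (1,2):dx=+7,dy=+3->C; (1,3):dx=-2,dy=+13->D; (1,4):dx=+4,dy=+6->C; (1,5):dx=-4,dy=+9->D
  (1,6):dx=+1,dy=+15->C; (1,7):dx=-1,dy=+5->D; (1,8):dx=+2,dy=+10->C; (2,3):dx=-9,dy=+10->D
  (2,4):dx=-3,dy=+3->D; (2,5):dx=-11,dy=+6->D; (2,6):dx=-6,dy=+12->D; (2,7):dx=-8,dy=+2->D
  (2,8):dx=-5,dy=+7->D; (3,4):dx=+6,dy=-7->D; (3,5):dx=-2,dy=-4->C; (3,6):dx=+3,dy=+2->C
  (3,7):dx=+1,dy=-8->D; (3,8):dx=+4,dy=-3->D; (4,5):dx=-8,dy=+3->D; (4,6):dx=-3,dy=+9->D
  (4,7):dx=-5,dy=-1->C; (4,8):dx=-2,dy=+4->D; (5,6):dx=+5,dy=+6->C; (5,7):dx=+3,dy=-4->D
  (5,8):dx=+6,dy=+1->C; (6,7):dx=-2,dy=-10->C; (6,8):dx=+1,dy=-5->D; (7,8):dx=+3,dy=+5->C
Step 2: C = 11, D = 17, total pairs = 28.
Step 3: tau = (C - D)/(n(n-1)/2) = (11 - 17)/28 = -0.214286.
Step 4: Exact two-sided p-value (enumerate n! = 40320 permutations of y under H0): p = 0.548413.
Step 5: alpha = 0.05. fail to reject H0.

tau_b = -0.2143 (C=11, D=17), p = 0.548413, fail to reject H0.


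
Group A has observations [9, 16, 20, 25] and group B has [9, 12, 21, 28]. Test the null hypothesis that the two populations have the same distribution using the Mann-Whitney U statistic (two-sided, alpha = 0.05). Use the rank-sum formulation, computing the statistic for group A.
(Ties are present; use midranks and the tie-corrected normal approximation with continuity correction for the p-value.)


Step 1: Combine and sort all 8 observations; assign midranks.
sorted (value, group): (9,X), (9,Y), (12,Y), (16,X), (20,X), (21,Y), (25,X), (28,Y)
ranks: 9->1.5, 9->1.5, 12->3, 16->4, 20->5, 21->6, 25->7, 28->8
Step 2: Rank sum for X: R1 = 1.5 + 4 + 5 + 7 = 17.5.
Step 3: U_X = R1 - n1(n1+1)/2 = 17.5 - 4*5/2 = 17.5 - 10 = 7.5.
       U_Y = n1*n2 - U_X = 16 - 7.5 = 8.5.
Step 4: Ties are present, so use the tie-corrected normal approximation (with continuity correction) for the p-value.
Step 5: p-value = 1.000000; compare to alpha = 0.05. fail to reject H0.

U_X = 7.5, p = 1.000000, fail to reject H0 at alpha = 0.05.


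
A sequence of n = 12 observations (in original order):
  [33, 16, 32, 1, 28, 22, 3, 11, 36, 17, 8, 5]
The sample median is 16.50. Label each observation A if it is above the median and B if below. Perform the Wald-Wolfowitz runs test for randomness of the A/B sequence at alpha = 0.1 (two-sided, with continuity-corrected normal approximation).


Step 1: Compute median = 16.50; label A = above, B = below.
Labels in order: ABABAABBAABB  (n_A = 6, n_B = 6)
Step 2: Count runs R = 8.
Step 3: Under H0 (random ordering), E[R] = 2*n_A*n_B/(n_A+n_B) + 1 = 2*6*6/12 + 1 = 7.0000.
        Var[R] = 2*n_A*n_B*(2*n_A*n_B - n_A - n_B) / ((n_A+n_B)^2 * (n_A+n_B-1)) = 4320/1584 = 2.7273.
        SD[R] = 1.6514.
Step 4: Continuity-corrected z = (R - 0.5 - E[R]) / SD[R] = (8 - 0.5 - 7.0000) / 1.6514 = 0.3028.
Step 5: Two-sided p-value via normal approximation = 2*(1 - Phi(|z|)) = 0.762069.
Step 6: alpha = 0.1. fail to reject H0.

R = 8, z = 0.3028, p = 0.762069, fail to reject H0.


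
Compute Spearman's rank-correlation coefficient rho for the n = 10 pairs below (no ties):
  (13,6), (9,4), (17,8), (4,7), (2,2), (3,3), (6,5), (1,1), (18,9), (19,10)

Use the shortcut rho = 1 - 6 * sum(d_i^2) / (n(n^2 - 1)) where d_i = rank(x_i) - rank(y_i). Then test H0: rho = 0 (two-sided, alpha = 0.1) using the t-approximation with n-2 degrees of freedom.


Step 1: Rank x and y separately (midranks; no ties here).
rank(x): 13->7, 9->6, 17->8, 4->4, 2->2, 3->3, 6->5, 1->1, 18->9, 19->10
rank(y): 6->6, 4->4, 8->8, 7->7, 2->2, 3->3, 5->5, 1->1, 9->9, 10->10
Step 2: d_i = R_x(i) - R_y(i); compute d_i^2.
  (7-6)^2=1, (6-4)^2=4, (8-8)^2=0, (4-7)^2=9, (2-2)^2=0, (3-3)^2=0, (5-5)^2=0, (1-1)^2=0, (9-9)^2=0, (10-10)^2=0
sum(d^2) = 14.
Step 3: rho = 1 - 6*14 / (10*(10^2 - 1)) = 1 - 84/990 = 0.915152.
Step 4: Under H0, t = rho * sqrt((n-2)/(1-rho^2)) = 6.4212 ~ t(8).
Step 5: Two-sided p-value from the t-distribution with 8 df = 0.000204.
Step 6: alpha = 0.1. reject H0.

rho = 0.9152, p = 0.000204, reject H0 at alpha = 0.1.


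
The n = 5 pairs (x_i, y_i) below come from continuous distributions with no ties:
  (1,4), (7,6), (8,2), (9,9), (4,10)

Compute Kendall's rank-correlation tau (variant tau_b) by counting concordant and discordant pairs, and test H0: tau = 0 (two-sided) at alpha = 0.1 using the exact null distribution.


Step 1: Enumerate the 10 unordered pairs (i,j) with i<j and classify each by sign(x_j-x_i) * sign(y_j-y_i).
  (1,2):dx=+6,dy=+2->C; (1,3):dx=+7,dy=-2->D; (1,4):dx=+8,dy=+5->C; (1,5):dx=+3,dy=+6->C
  (2,3):dx=+1,dy=-4->D; (2,4):dx=+2,dy=+3->C; (2,5):dx=-3,dy=+4->D; (3,4):dx=+1,dy=+7->C
  (3,5):dx=-4,dy=+8->D; (4,5):dx=-5,dy=+1->D
Step 2: C = 5, D = 5, total pairs = 10.
Step 3: tau = (C - D)/(n(n-1)/2) = (5 - 5)/10 = 0.000000.
Step 4: Exact two-sided p-value (enumerate n! = 120 permutations of y under H0): p = 1.000000.
Step 5: alpha = 0.1. fail to reject H0.

tau_b = 0.0000 (C=5, D=5), p = 1.000000, fail to reject H0.


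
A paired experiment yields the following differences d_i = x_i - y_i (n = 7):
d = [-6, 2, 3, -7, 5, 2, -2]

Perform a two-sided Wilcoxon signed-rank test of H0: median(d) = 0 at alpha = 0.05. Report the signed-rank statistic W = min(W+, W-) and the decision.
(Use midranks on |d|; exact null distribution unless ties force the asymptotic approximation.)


Step 1: Drop any zero differences (none here) and take |d_i|.
|d| = [6, 2, 3, 7, 5, 2, 2]
Step 2: Midrank |d_i| (ties get averaged ranks).
ranks: |6|->6, |2|->2, |3|->4, |7|->7, |5|->5, |2|->2, |2|->2
Step 3: Attach original signs; sum ranks with positive sign and with negative sign.
W+ = 2 + 4 + 5 + 2 = 13
W- = 6 + 7 + 2 = 15
(Check: W+ + W- = 28 should equal n(n+1)/2 = 28.)
Step 4: Test statistic W = min(W+, W-) = 13.
Step 5: Ties in |d|, so use the tie-corrected normal approximation.
        E[W] = n(n+1)/4 = 7*8/4 = 14.
        Tie groups: |d|=2 (t=3); sum(t^3 - t) = 24.
        Var[W] = n(n+1)(2n+1)/24 - sum(t^3-t)/48 = 840/24 - 24/48 = 34.5.
        z = (W - E[W]) / sqrt(Var[W]) = (13 - 14) / 5.8737 = -0.1703.
        Two-sided p = 2*Phi(z) = 0.864813.
Step 6: alpha = 0.05. fail to reject H0.

W+ = 13, W- = 15, W = min = 13, p = 0.864813, fail to reject H0.


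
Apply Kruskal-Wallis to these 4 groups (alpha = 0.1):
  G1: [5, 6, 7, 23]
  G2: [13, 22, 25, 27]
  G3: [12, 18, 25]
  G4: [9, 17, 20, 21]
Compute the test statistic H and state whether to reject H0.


Step 1: Combine all N = 15 observations and assign midranks.
sorted (value, group, rank): (5,G1,1), (6,G1,2), (7,G1,3), (9,G4,4), (12,G3,5), (13,G2,6), (17,G4,7), (18,G3,8), (20,G4,9), (21,G4,10), (22,G2,11), (23,G1,12), (25,G2,13.5), (25,G3,13.5), (27,G2,15)
Step 2: Sum ranks within each group.
R_1 = 18 (n_1 = 4)
R_2 = 45.5 (n_2 = 4)
R_3 = 26.5 (n_3 = 3)
R_4 = 30 (n_4 = 4)
Step 3: H = 12/(N(N+1)) * sum(R_i^2/n_i) - 3(N+1)
     = 12/(15*16) * (18^2/4 + 45.5^2/4 + 26.5^2/3 + 30^2/4) - 3*16
     = 0.050000 * 1057.65 - 48
     = 4.882292.
Step 4: Ties present; correction factor C = 1 - 6/(15^3 - 15) = 0.998214. Corrected H = 4.882292 / 0.998214 = 4.891026.
Step 5: Under H0, H ~ chi^2(3); p-value = 0.179953.
Step 6: alpha = 0.1. fail to reject H0.

H = 4.8910, df = 3, p = 0.179953, fail to reject H0.


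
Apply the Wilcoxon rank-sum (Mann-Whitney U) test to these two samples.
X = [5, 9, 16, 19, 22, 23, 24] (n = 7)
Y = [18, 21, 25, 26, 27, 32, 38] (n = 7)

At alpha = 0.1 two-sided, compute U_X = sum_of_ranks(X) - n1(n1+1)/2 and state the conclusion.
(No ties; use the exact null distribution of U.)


Step 1: Combine and sort all 14 observations; assign midranks.
sorted (value, group): (5,X), (9,X), (16,X), (18,Y), (19,X), (21,Y), (22,X), (23,X), (24,X), (25,Y), (26,Y), (27,Y), (32,Y), (38,Y)
ranks: 5->1, 9->2, 16->3, 18->4, 19->5, 21->6, 22->7, 23->8, 24->9, 25->10, 26->11, 27->12, 32->13, 38->14
Step 2: Rank sum for X: R1 = 1 + 2 + 3 + 5 + 7 + 8 + 9 = 35.
Step 3: U_X = R1 - n1(n1+1)/2 = 35 - 7*8/2 = 35 - 28 = 7.
       U_Y = n1*n2 - U_X = 49 - 7 = 42.
Step 4: No ties, so the exact null distribution of U (based on enumerating the C(14,7) = 3432 equally likely rank assignments) gives the two-sided p-value.
Step 5: p-value = 0.026224; compare to alpha = 0.1. reject H0.

U_X = 7, p = 0.026224, reject H0 at alpha = 0.1.


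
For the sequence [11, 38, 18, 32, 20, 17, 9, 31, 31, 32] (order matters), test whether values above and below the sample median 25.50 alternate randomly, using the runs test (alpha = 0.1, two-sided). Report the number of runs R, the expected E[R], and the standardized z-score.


Step 1: Compute median = 25.50; label A = above, B = below.
Labels in order: BABABBBAAA  (n_A = 5, n_B = 5)
Step 2: Count runs R = 6.
Step 3: Under H0 (random ordering), E[R] = 2*n_A*n_B/(n_A+n_B) + 1 = 2*5*5/10 + 1 = 6.0000.
        Var[R] = 2*n_A*n_B*(2*n_A*n_B - n_A - n_B) / ((n_A+n_B)^2 * (n_A+n_B-1)) = 2000/900 = 2.2222.
        SD[R] = 1.4907.
Step 4: R = E[R], so z = 0 with no continuity correction.
Step 5: Two-sided p-value via normal approximation = 2*(1 - Phi(|z|)) = 1.000000.
Step 6: alpha = 0.1. fail to reject H0.

R = 6, z = 0.0000, p = 1.000000, fail to reject H0.


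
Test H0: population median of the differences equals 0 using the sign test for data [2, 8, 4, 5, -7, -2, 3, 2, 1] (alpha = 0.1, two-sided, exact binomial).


Step 1: Discard zero differences. Original n = 9; n_eff = number of nonzero differences = 9.
Nonzero differences (with sign): +2, +8, +4, +5, -7, -2, +3, +2, +1
Step 2: Count signs: positive = 7, negative = 2.
Step 3: Under H0: P(positive) = 0.5, so the number of positives S ~ Bin(9, 0.5).
Step 4: Two-sided exact p-value = sum of Bin(9,0.5) probabilities at or below the observed probability = 0.179688.
Step 5: alpha = 0.1. fail to reject H0.

n_eff = 9, pos = 7, neg = 2, p = 0.179688, fail to reject H0.


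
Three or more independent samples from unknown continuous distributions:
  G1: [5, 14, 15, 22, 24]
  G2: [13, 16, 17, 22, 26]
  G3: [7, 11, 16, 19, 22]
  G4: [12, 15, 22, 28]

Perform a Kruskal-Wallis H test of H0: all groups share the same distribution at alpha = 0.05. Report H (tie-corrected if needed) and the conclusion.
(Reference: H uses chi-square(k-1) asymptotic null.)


Step 1: Combine all N = 19 observations and assign midranks.
sorted (value, group, rank): (5,G1,1), (7,G3,2), (11,G3,3), (12,G4,4), (13,G2,5), (14,G1,6), (15,G1,7.5), (15,G4,7.5), (16,G2,9.5), (16,G3,9.5), (17,G2,11), (19,G3,12), (22,G1,14.5), (22,G2,14.5), (22,G3,14.5), (22,G4,14.5), (24,G1,17), (26,G2,18), (28,G4,19)
Step 2: Sum ranks within each group.
R_1 = 46 (n_1 = 5)
R_2 = 58 (n_2 = 5)
R_3 = 41 (n_3 = 5)
R_4 = 45 (n_4 = 4)
Step 3: H = 12/(N(N+1)) * sum(R_i^2/n_i) - 3(N+1)
     = 12/(19*20) * (46^2/5 + 58^2/5 + 41^2/5 + 45^2/4) - 3*20
     = 0.031579 * 1938.45 - 60
     = 1.214211.
Step 4: Ties present; correction factor C = 1 - 72/(19^3 - 19) = 0.989474. Corrected H = 1.214211 / 0.989474 = 1.227128.
Step 5: Under H0, H ~ chi^2(3); p-value = 0.746506.
Step 6: alpha = 0.05. fail to reject H0.

H = 1.2271, df = 3, p = 0.746506, fail to reject H0.


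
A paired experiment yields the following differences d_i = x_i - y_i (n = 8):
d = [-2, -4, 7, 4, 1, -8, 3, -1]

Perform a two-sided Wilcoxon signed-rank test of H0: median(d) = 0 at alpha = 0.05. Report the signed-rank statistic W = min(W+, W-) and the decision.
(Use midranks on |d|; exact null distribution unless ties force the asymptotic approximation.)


Step 1: Drop any zero differences (none here) and take |d_i|.
|d| = [2, 4, 7, 4, 1, 8, 3, 1]
Step 2: Midrank |d_i| (ties get averaged ranks).
ranks: |2|->3, |4|->5.5, |7|->7, |4|->5.5, |1|->1.5, |8|->8, |3|->4, |1|->1.5
Step 3: Attach original signs; sum ranks with positive sign and with negative sign.
W+ = 7 + 5.5 + 1.5 + 4 = 18
W- = 3 + 5.5 + 8 + 1.5 = 18
(Check: W+ + W- = 36 should equal n(n+1)/2 = 36.)
Step 4: Test statistic W = min(W+, W-) = 18.
Step 5: Ties in |d|, so use the tie-corrected normal approximation.
        E[W] = n(n+1)/4 = 8*9/4 = 18.
        Tie groups: |d|=1 (t=2), |d|=4 (t=2); sum(t^3 - t) = 12.
        Var[W] = n(n+1)(2n+1)/24 - sum(t^3-t)/48 = 1224/24 - 12/48 = 50.75.
        z = (W - E[W]) / sqrt(Var[W]) = (18 - 18) / 7.1239 = 0.0000.
        Two-sided p = 2*Phi(z) = 1.000000.
Step 6: alpha = 0.05. fail to reject H0.

W+ = 18, W- = 18, W = min = 18, p = 1.000000, fail to reject H0.


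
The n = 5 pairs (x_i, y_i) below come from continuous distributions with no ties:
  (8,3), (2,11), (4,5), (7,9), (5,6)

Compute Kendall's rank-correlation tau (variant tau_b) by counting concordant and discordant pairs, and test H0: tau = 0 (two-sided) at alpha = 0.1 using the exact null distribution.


Step 1: Enumerate the 10 unordered pairs (i,j) with i<j and classify each by sign(x_j-x_i) * sign(y_j-y_i).
  (1,2):dx=-6,dy=+8->D; (1,3):dx=-4,dy=+2->D; (1,4):dx=-1,dy=+6->D; (1,5):dx=-3,dy=+3->D
  (2,3):dx=+2,dy=-6->D; (2,4):dx=+5,dy=-2->D; (2,5):dx=+3,dy=-5->D; (3,4):dx=+3,dy=+4->C
  (3,5):dx=+1,dy=+1->C; (4,5):dx=-2,dy=-3->C
Step 2: C = 3, D = 7, total pairs = 10.
Step 3: tau = (C - D)/(n(n-1)/2) = (3 - 7)/10 = -0.400000.
Step 4: Exact two-sided p-value (enumerate n! = 120 permutations of y under H0): p = 0.483333.
Step 5: alpha = 0.1. fail to reject H0.

tau_b = -0.4000 (C=3, D=7), p = 0.483333, fail to reject H0.


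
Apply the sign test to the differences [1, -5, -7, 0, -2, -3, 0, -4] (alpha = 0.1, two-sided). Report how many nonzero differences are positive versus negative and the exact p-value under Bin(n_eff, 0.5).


Step 1: Discard zero differences. Original n = 8; n_eff = number of nonzero differences = 6.
Nonzero differences (with sign): +1, -5, -7, -2, -3, -4
Step 2: Count signs: positive = 1, negative = 5.
Step 3: Under H0: P(positive) = 0.5, so the number of positives S ~ Bin(6, 0.5).
Step 4: Two-sided exact p-value = sum of Bin(6,0.5) probabilities at or below the observed probability = 0.218750.
Step 5: alpha = 0.1. fail to reject H0.

n_eff = 6, pos = 1, neg = 5, p = 0.218750, fail to reject H0.


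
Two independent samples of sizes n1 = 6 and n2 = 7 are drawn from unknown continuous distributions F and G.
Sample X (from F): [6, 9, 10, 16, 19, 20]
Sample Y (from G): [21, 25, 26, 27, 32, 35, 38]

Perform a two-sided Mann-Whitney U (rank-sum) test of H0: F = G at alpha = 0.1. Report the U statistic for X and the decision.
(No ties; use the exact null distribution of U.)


Step 1: Combine and sort all 13 observations; assign midranks.
sorted (value, group): (6,X), (9,X), (10,X), (16,X), (19,X), (20,X), (21,Y), (25,Y), (26,Y), (27,Y), (32,Y), (35,Y), (38,Y)
ranks: 6->1, 9->2, 10->3, 16->4, 19->5, 20->6, 21->7, 25->8, 26->9, 27->10, 32->11, 35->12, 38->13
Step 2: Rank sum for X: R1 = 1 + 2 + 3 + 4 + 5 + 6 = 21.
Step 3: U_X = R1 - n1(n1+1)/2 = 21 - 6*7/2 = 21 - 21 = 0.
       U_Y = n1*n2 - U_X = 42 - 0 = 42.
Step 4: No ties, so the exact null distribution of U (based on enumerating the C(13,6) = 1716 equally likely rank assignments) gives the two-sided p-value.
Step 5: p-value = 0.001166; compare to alpha = 0.1. reject H0.

U_X = 0, p = 0.001166, reject H0 at alpha = 0.1.
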